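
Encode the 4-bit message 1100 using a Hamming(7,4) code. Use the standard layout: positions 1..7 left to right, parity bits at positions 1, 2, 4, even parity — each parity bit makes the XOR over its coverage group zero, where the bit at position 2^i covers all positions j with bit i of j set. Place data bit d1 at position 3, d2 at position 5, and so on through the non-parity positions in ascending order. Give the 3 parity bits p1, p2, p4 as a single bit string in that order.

Place data bits at non-power-of-two positions: b3=1, b5=1, b6=0, b7=0.
p1 = XOR of data positions {3,5,7} = 1⊕1⊕0 = 0
p2 = XOR of data positions {3,6,7} = 1⊕0⊕0 = 1
p4 = XOR of data positions {5,6,7} = 1⊕0⊕0 = 1
Parity bits p1,p2,p4 = 011

011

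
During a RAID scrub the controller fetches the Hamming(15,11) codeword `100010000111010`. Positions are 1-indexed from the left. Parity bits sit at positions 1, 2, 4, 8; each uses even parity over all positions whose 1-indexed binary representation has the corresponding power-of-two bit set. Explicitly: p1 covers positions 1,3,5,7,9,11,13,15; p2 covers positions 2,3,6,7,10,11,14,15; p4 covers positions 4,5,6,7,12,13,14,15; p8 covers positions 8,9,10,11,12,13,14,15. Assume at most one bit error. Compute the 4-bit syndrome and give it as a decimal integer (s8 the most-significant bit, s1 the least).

s1: b1⊕b3⊕b5⊕b7⊕b9⊕b11⊕b13⊕b15 = 1⊕0⊕1⊕0⊕0⊕1⊕0⊕0 = 1
s2: b2⊕b3⊕b6⊕b7⊕b10⊕b11⊕b14⊕b15 = 0⊕0⊕0⊕0⊕1⊕1⊕1⊕0 = 1
s4: b4⊕b5⊕b6⊕b7⊕b12⊕b13⊕b14⊕b15 = 0⊕1⊕0⊕0⊕1⊕0⊕1⊕0 = 1
s8: b8⊕b9⊕b10⊕b11⊕b12⊕b13⊕b14⊕b15 = 0⊕0⊕1⊕1⊕1⊕0⊕1⊕0 = 0
Syndrome (s8...s1) = 0111 → position 7.

7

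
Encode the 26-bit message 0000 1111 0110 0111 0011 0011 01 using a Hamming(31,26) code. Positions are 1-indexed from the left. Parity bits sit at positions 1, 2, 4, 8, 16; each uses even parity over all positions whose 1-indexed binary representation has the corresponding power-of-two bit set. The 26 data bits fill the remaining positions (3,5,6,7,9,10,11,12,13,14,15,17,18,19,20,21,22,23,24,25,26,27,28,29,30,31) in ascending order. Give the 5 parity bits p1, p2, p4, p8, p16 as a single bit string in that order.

00010

Place data bits at non-power-of-two positions: b3=0, b5=0, b6=0, b7=0, b9=1, b10=1, b11=1, b12=1, b13=0, b14=1, b15=1, b17=0, b18=0, b19=1, b20=1, b21=1, b22=0, b23=0, b24=1, b25=1, b26=0, b27=0, b28=1, b29=1, b30=0, b31=1.
p1 = XOR of data positions {3,5,7,9,11,13,15,17,19,21,23,25,27,29,31} = 0⊕0⊕0⊕1⊕1⊕0⊕1⊕0⊕1⊕1⊕0⊕1⊕0⊕1⊕1 = 0
p2 = XOR of data positions {3,6,7,10,11,14,15,18,19,22,23,26,27,30,31} = 0⊕0⊕0⊕1⊕1⊕1⊕1⊕0⊕1⊕0⊕0⊕0⊕0⊕0⊕1 = 0
p4 = XOR of data positions {5,6,7,12,13,14,15,20,21,22,23,28,29,30,31} = 0⊕0⊕0⊕1⊕0⊕1⊕1⊕1⊕1⊕0⊕0⊕1⊕1⊕0⊕1 = 0
p8 = XOR of data positions {9,10,11,12,13,14,15,24,25,26,27,28,29,30,31} = 1⊕1⊕1⊕1⊕0⊕1⊕1⊕1⊕1⊕0⊕0⊕1⊕1⊕0⊕1 = 1
p16 = XOR of data positions {17,18,19,20,21,22,23,24,25,26,27,28,29,30,31} = 0⊕0⊕1⊕1⊕1⊕0⊕0⊕1⊕1⊕0⊕0⊕1⊕1⊕0⊕1 = 0
Parity bits p1,p2,p4,p8,p16 = 00010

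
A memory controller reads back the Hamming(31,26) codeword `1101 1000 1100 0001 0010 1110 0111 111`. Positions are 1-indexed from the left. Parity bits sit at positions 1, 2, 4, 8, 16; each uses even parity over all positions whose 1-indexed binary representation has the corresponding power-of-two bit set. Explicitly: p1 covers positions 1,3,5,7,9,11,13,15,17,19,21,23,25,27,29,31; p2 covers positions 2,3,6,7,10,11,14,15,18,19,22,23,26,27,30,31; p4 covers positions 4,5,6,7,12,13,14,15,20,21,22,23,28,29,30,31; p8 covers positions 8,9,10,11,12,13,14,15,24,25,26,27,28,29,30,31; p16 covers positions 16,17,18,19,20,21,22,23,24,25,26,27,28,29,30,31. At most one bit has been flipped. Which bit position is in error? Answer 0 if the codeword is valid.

s1: b1⊕b3⊕b5⊕b7⊕b9⊕b11⊕b13⊕b15⊕b17⊕b19⊕b21⊕b23⊕b25⊕b27⊕b29⊕b31 = 1⊕0⊕1⊕0⊕1⊕0⊕0⊕0⊕0⊕1⊕1⊕1⊕0⊕1⊕1⊕1 = 1
s2: b2⊕b3⊕b6⊕b7⊕b10⊕b11⊕b14⊕b15⊕b18⊕b19⊕b22⊕b23⊕b26⊕b27⊕b30⊕b31 = 1⊕0⊕0⊕0⊕1⊕0⊕0⊕0⊕0⊕1⊕1⊕1⊕1⊕1⊕1⊕1 = 1
s4: b4⊕b5⊕b6⊕b7⊕b12⊕b13⊕b14⊕b15⊕b20⊕b21⊕b22⊕b23⊕b28⊕b29⊕b30⊕b31 = 1⊕1⊕0⊕0⊕0⊕0⊕0⊕0⊕0⊕1⊕1⊕1⊕1⊕1⊕1⊕1 = 1
s8: b8⊕b9⊕b10⊕b11⊕b12⊕b13⊕b14⊕b15⊕b24⊕b25⊕b26⊕b27⊕b28⊕b29⊕b30⊕b31 = 0⊕1⊕1⊕0⊕0⊕0⊕0⊕0⊕0⊕0⊕1⊕1⊕1⊕1⊕1⊕1 = 0
s16: b16⊕b17⊕b18⊕b19⊕b20⊕b21⊕b22⊕b23⊕b24⊕b25⊕b26⊕b27⊕b28⊕b29⊕b30⊕b31 = 1⊕0⊕0⊕1⊕0⊕1⊕1⊕1⊕0⊕0⊕1⊕1⊕1⊕1⊕1⊕1 = 1
Syndrome (s16...s1) = 10111 → position 23.

23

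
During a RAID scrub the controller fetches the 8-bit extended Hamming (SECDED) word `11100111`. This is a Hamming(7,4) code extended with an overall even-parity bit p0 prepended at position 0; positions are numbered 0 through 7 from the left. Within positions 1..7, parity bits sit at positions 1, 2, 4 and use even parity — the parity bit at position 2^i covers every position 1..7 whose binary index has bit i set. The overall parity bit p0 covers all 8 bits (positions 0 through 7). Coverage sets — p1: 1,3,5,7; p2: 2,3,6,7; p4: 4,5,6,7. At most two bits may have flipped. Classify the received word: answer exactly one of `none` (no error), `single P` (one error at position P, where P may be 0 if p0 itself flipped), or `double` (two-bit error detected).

double

s1: b1⊕b3⊕b5⊕b7 = 1⊕0⊕1⊕1 = 1
s2: b2⊕b3⊕b6⊕b7 = 1⊕0⊕1⊕1 = 1
s4: b4⊕b5⊕b6⊕b7 = 0⊕1⊕1⊕1 = 1
Syndrome (s4...s1) = 111 → position 7.
Overall parity (XOR of all 8 bits, including p0): 1⊕1⊕1⊕0⊕0⊕1⊕1⊕1 = 0
Overall=0, syndrome position=7 → double-bit error detected (uncorrectable).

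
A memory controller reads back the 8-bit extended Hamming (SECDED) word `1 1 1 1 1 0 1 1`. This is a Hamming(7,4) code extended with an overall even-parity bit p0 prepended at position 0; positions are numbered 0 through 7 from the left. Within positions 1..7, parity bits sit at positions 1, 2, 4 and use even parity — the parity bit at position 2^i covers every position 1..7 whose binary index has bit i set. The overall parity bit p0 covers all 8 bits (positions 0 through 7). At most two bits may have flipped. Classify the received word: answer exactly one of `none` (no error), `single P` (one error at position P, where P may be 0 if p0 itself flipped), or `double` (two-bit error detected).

single 5

s1: b1⊕b3⊕b5⊕b7 = 1⊕1⊕0⊕1 = 1
s2: b2⊕b3⊕b6⊕b7 = 1⊕1⊕1⊕1 = 0
s4: b4⊕b5⊕b6⊕b7 = 1⊕0⊕1⊕1 = 1
Syndrome (s4...s1) = 101 → position 5.
Overall parity (XOR of all 8 bits, including p0): 1⊕1⊕1⊕1⊕1⊕0⊕1⊕1 = 1
Overall=1, syndrome position=5 → single-bit error at position 5.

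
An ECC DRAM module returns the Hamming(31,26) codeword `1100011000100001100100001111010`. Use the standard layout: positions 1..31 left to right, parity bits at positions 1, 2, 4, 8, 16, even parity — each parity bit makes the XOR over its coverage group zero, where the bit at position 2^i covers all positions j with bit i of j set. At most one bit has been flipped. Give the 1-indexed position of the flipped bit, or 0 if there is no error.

s1: b1⊕b3⊕b5⊕b7⊕b9⊕b11⊕b13⊕b15⊕b17⊕b19⊕b21⊕b23⊕b25⊕b27⊕b29⊕b31 = 1⊕0⊕0⊕1⊕0⊕1⊕0⊕0⊕1⊕0⊕0⊕0⊕1⊕1⊕0⊕0 = 0
s2: b2⊕b3⊕b6⊕b7⊕b10⊕b11⊕b14⊕b15⊕b18⊕b19⊕b22⊕b23⊕b26⊕b27⊕b30⊕b31 = 1⊕0⊕1⊕1⊕0⊕1⊕0⊕0⊕0⊕0⊕0⊕0⊕1⊕1⊕1⊕0 = 1
s4: b4⊕b5⊕b6⊕b7⊕b12⊕b13⊕b14⊕b15⊕b20⊕b21⊕b22⊕b23⊕b28⊕b29⊕b30⊕b31 = 0⊕0⊕1⊕1⊕0⊕0⊕0⊕0⊕1⊕0⊕0⊕0⊕1⊕0⊕1⊕0 = 1
s8: b8⊕b9⊕b10⊕b11⊕b12⊕b13⊕b14⊕b15⊕b24⊕b25⊕b26⊕b27⊕b28⊕b29⊕b30⊕b31 = 0⊕0⊕0⊕1⊕0⊕0⊕0⊕0⊕0⊕1⊕1⊕1⊕1⊕0⊕1⊕0 = 0
s16: b16⊕b17⊕b18⊕b19⊕b20⊕b21⊕b22⊕b23⊕b24⊕b25⊕b26⊕b27⊕b28⊕b29⊕b30⊕b31 = 1⊕1⊕0⊕0⊕1⊕0⊕0⊕0⊕0⊕1⊕1⊕1⊕1⊕0⊕1⊕0 = 0
Syndrome (s16...s1) = 00110 → position 6.

6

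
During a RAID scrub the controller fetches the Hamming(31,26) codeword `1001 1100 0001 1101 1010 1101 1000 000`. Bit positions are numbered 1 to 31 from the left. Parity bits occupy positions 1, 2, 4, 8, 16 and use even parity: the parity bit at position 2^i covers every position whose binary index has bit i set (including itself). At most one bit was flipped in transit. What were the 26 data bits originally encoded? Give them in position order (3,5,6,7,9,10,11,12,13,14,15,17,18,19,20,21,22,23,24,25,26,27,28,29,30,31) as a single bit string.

01100001110101011010000000

s1: b1⊕b3⊕b5⊕b7⊕b9⊕b11⊕b13⊕b15⊕b17⊕b19⊕b21⊕b23⊕b25⊕b27⊕b29⊕b31 = 1⊕0⊕1⊕0⊕0⊕0⊕1⊕0⊕1⊕1⊕1⊕0⊕1⊕0⊕0⊕0 = 1
s2: b2⊕b3⊕b6⊕b7⊕b10⊕b11⊕b14⊕b15⊕b18⊕b19⊕b22⊕b23⊕b26⊕b27⊕b30⊕b31 = 0⊕0⊕1⊕0⊕0⊕0⊕1⊕0⊕0⊕1⊕1⊕0⊕0⊕0⊕0⊕0 = 0
s4: b4⊕b5⊕b6⊕b7⊕b12⊕b13⊕b14⊕b15⊕b20⊕b21⊕b22⊕b23⊕b28⊕b29⊕b30⊕b31 = 1⊕1⊕1⊕0⊕1⊕1⊕1⊕0⊕0⊕1⊕1⊕0⊕0⊕0⊕0⊕0 = 0
s8: b8⊕b9⊕b10⊕b11⊕b12⊕b13⊕b14⊕b15⊕b24⊕b25⊕b26⊕b27⊕b28⊕b29⊕b30⊕b31 = 0⊕0⊕0⊕0⊕1⊕1⊕1⊕0⊕1⊕1⊕0⊕0⊕0⊕0⊕0⊕0 = 1
s16: b16⊕b17⊕b18⊕b19⊕b20⊕b21⊕b22⊕b23⊕b24⊕b25⊕b26⊕b27⊕b28⊕b29⊕b30⊕b31 = 1⊕1⊕0⊕1⊕0⊕1⊕1⊕0⊕1⊕1⊕0⊕0⊕0⊕0⊕0⊕0 = 1
Syndrome (s16...s1) = 11001 → position 25.
Flip bit 25: corrected codeword = 1001110000011101101011010000000
Data bits at positions 3,5,6,7,9,10,11,12,13,14,15,17,18,19,20,21,22,23,24,25,26,27,28,29,30,31: 01100001110101011010000000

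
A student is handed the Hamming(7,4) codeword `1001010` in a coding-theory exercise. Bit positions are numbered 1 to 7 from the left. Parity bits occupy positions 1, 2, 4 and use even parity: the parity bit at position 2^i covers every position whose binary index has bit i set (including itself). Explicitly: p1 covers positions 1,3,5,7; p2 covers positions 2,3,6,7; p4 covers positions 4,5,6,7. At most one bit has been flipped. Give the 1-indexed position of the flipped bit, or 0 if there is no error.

s1: b1⊕b3⊕b5⊕b7 = 1⊕0⊕0⊕0 = 1
s2: b2⊕b3⊕b6⊕b7 = 0⊕0⊕1⊕0 = 1
s4: b4⊕b5⊕b6⊕b7 = 1⊕0⊕1⊕0 = 0
Syndrome (s4...s1) = 011 → position 3.

3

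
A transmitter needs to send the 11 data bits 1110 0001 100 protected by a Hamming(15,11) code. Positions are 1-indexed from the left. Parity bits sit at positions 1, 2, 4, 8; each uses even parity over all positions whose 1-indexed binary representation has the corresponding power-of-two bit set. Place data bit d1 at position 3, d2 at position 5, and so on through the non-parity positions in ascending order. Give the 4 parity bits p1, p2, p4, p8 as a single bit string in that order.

Place data bits at non-power-of-two positions: b3=1, b5=1, b6=1, b7=0, b9=0, b10=0, b11=0, b12=1, b13=1, b14=0, b15=0.
p1 = XOR of data positions {3,5,7,9,11,13,15} = 1⊕1⊕0⊕0⊕0⊕1⊕0 = 1
p2 = XOR of data positions {3,6,7,10,11,14,15} = 1⊕1⊕0⊕0⊕0⊕0⊕0 = 0
p4 = XOR of data positions {5,6,7,12,13,14,15} = 1⊕1⊕0⊕1⊕1⊕0⊕0 = 0
p8 = XOR of data positions {9,10,11,12,13,14,15} = 0⊕0⊕0⊕1⊕1⊕0⊕0 = 0
Parity bits p1,p2,p4,p8 = 1000

1000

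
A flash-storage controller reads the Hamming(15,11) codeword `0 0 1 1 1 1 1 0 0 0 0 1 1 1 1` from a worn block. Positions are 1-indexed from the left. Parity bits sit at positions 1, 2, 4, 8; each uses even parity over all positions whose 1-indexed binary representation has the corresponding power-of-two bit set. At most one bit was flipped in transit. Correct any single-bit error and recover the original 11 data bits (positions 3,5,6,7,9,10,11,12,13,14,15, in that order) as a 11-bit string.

01110001111

s1: b1⊕b3⊕b5⊕b7⊕b9⊕b11⊕b13⊕b15 = 0⊕1⊕1⊕1⊕0⊕0⊕1⊕1 = 1
s2: b2⊕b3⊕b6⊕b7⊕b10⊕b11⊕b14⊕b15 = 0⊕1⊕1⊕1⊕0⊕0⊕1⊕1 = 1
s4: b4⊕b5⊕b6⊕b7⊕b12⊕b13⊕b14⊕b15 = 1⊕1⊕1⊕1⊕1⊕1⊕1⊕1 = 0
s8: b8⊕b9⊕b10⊕b11⊕b12⊕b13⊕b14⊕b15 = 0⊕0⊕0⊕0⊕1⊕1⊕1⊕1 = 0
Syndrome (s8...s1) = 0011 → position 3.
Flip bit 3: corrected codeword = 000111100001111
Data bits at positions 3,5,6,7,9,10,11,12,13,14,15: 01110001111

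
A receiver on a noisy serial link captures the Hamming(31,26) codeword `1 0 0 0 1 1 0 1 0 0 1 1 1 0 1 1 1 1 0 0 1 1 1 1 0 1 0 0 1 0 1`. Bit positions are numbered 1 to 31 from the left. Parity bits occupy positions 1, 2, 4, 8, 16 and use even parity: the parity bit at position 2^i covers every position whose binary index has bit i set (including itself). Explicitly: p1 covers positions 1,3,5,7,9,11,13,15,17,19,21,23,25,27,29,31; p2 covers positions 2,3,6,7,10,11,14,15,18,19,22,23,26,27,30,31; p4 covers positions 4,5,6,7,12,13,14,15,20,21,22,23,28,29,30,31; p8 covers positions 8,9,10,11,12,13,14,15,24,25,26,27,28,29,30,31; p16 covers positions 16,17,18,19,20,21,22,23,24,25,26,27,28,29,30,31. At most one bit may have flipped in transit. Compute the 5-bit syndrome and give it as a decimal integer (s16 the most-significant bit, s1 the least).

s1: b1⊕b3⊕b5⊕b7⊕b9⊕b11⊕b13⊕b15⊕b17⊕b19⊕b21⊕b23⊕b25⊕b27⊕b29⊕b31 = 1⊕0⊕1⊕0⊕0⊕1⊕1⊕1⊕1⊕0⊕1⊕1⊕0⊕0⊕1⊕1 = 0
s2: b2⊕b3⊕b6⊕b7⊕b10⊕b11⊕b14⊕b15⊕b18⊕b19⊕b22⊕b23⊕b26⊕b27⊕b30⊕b31 = 0⊕0⊕1⊕0⊕0⊕1⊕0⊕1⊕1⊕0⊕1⊕1⊕1⊕0⊕0⊕1 = 0
s4: b4⊕b5⊕b6⊕b7⊕b12⊕b13⊕b14⊕b15⊕b20⊕b21⊕b22⊕b23⊕b28⊕b29⊕b30⊕b31 = 0⊕1⊕1⊕0⊕1⊕1⊕0⊕1⊕0⊕1⊕1⊕1⊕0⊕1⊕0⊕1 = 0
s8: b8⊕b9⊕b10⊕b11⊕b12⊕b13⊕b14⊕b15⊕b24⊕b25⊕b26⊕b27⊕b28⊕b29⊕b30⊕b31 = 1⊕0⊕0⊕1⊕1⊕1⊕0⊕1⊕1⊕0⊕1⊕0⊕0⊕1⊕0⊕1 = 1
s16: b16⊕b17⊕b18⊕b19⊕b20⊕b21⊕b22⊕b23⊕b24⊕b25⊕b26⊕b27⊕b28⊕b29⊕b30⊕b31 = 1⊕1⊕1⊕0⊕0⊕1⊕1⊕1⊕1⊕0⊕1⊕0⊕0⊕1⊕0⊕1 = 0
Syndrome (s16...s1) = 01000 → position 8.

8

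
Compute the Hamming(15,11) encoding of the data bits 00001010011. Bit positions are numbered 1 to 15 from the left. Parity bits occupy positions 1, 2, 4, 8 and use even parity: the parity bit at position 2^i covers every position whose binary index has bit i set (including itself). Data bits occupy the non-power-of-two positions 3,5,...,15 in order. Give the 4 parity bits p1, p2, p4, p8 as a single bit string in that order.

1100

Place data bits at non-power-of-two positions: b3=0, b5=0, b6=0, b7=0, b9=1, b10=0, b11=1, b12=0, b13=0, b14=1, b15=1.
p1 = XOR of data positions {3,5,7,9,11,13,15} = 0⊕0⊕0⊕1⊕1⊕0⊕1 = 1
p2 = XOR of data positions {3,6,7,10,11,14,15} = 0⊕0⊕0⊕0⊕1⊕1⊕1 = 1
p4 = XOR of data positions {5,6,7,12,13,14,15} = 0⊕0⊕0⊕0⊕0⊕1⊕1 = 0
p8 = XOR of data positions {9,10,11,12,13,14,15} = 1⊕0⊕1⊕0⊕0⊕1⊕1 = 0
Parity bits p1,p2,p4,p8 = 1100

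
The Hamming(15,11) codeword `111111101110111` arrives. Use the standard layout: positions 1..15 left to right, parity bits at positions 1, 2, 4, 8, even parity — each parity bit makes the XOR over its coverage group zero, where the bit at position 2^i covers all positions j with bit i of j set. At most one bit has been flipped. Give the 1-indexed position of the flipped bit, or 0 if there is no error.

4

s1: b1⊕b3⊕b5⊕b7⊕b9⊕b11⊕b13⊕b15 = 1⊕1⊕1⊕1⊕1⊕1⊕1⊕1 = 0
s2: b2⊕b3⊕b6⊕b7⊕b10⊕b11⊕b14⊕b15 = 1⊕1⊕1⊕1⊕1⊕1⊕1⊕1 = 0
s4: b4⊕b5⊕b6⊕b7⊕b12⊕b13⊕b14⊕b15 = 1⊕1⊕1⊕1⊕0⊕1⊕1⊕1 = 1
s8: b8⊕b9⊕b10⊕b11⊕b12⊕b13⊕b14⊕b15 = 0⊕1⊕1⊕1⊕0⊕1⊕1⊕1 = 0
Syndrome (s8...s1) = 0100 → position 4.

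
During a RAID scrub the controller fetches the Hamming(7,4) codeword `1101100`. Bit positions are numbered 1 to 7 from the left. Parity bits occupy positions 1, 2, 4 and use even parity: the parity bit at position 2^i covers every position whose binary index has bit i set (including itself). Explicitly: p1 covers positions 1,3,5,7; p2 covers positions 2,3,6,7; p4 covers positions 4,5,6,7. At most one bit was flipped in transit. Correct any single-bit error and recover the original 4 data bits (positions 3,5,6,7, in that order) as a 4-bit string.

s1: b1⊕b3⊕b5⊕b7 = 1⊕0⊕1⊕0 = 0
s2: b2⊕b3⊕b6⊕b7 = 1⊕0⊕0⊕0 = 1
s4: b4⊕b5⊕b6⊕b7 = 1⊕1⊕0⊕0 = 0
Syndrome (s4...s1) = 010 → position 2.
Flip bit 2: corrected codeword = 1001100
Data bits at positions 3,5,6,7: 0100

0100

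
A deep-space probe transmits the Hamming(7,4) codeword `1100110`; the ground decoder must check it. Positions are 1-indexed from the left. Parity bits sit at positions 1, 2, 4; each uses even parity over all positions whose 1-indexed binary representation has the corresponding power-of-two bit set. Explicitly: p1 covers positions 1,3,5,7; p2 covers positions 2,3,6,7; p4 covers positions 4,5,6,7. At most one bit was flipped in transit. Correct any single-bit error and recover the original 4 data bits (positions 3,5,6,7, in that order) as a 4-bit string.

s1: b1⊕b3⊕b5⊕b7 = 1⊕0⊕1⊕0 = 0
s2: b2⊕b3⊕b6⊕b7 = 1⊕0⊕1⊕0 = 0
s4: b4⊕b5⊕b6⊕b7 = 0⊕1⊕1⊕0 = 0
Syndrome (s4...s1) = 000 → position 0 (no error).
No correction needed.
Data bits at positions 3,5,6,7: 0110

0110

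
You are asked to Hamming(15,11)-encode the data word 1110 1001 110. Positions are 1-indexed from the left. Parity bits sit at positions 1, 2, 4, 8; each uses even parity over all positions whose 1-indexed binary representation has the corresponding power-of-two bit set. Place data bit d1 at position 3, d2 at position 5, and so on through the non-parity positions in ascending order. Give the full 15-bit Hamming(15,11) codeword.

011111001001110

Place data bits at non-power-of-two positions: b3=1, b5=1, b6=1, b7=0, b9=1, b10=0, b11=0, b12=1, b13=1, b14=1, b15=0.
p1 = XOR of data positions {3,5,7,9,11,13,15} = 1⊕1⊕0⊕1⊕0⊕1⊕0 = 0
p2 = XOR of data positions {3,6,7,10,11,14,15} = 1⊕1⊕0⊕0⊕0⊕1⊕0 = 1
p4 = XOR of data positions {5,6,7,12,13,14,15} = 1⊕1⊕0⊕1⊕1⊕1⊕0 = 1
p8 = XOR of data positions {9,10,11,12,13,14,15} = 1⊕0⊕0⊕1⊕1⊕1⊕0 = 0
Codeword b1..b15 = 011111001001110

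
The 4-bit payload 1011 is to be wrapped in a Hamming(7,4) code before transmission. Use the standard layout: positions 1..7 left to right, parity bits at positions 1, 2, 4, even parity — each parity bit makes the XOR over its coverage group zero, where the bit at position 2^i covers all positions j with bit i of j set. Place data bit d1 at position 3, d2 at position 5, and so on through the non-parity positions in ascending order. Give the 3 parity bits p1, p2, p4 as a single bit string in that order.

Place data bits at non-power-of-two positions: b3=1, b5=0, b6=1, b7=1.
p1 = XOR of data positions {3,5,7} = 1⊕0⊕1 = 0
p2 = XOR of data positions {3,6,7} = 1⊕1⊕1 = 1
p4 = XOR of data positions {5,6,7} = 0⊕1⊕1 = 0
Parity bits p1,p2,p4 = 010

010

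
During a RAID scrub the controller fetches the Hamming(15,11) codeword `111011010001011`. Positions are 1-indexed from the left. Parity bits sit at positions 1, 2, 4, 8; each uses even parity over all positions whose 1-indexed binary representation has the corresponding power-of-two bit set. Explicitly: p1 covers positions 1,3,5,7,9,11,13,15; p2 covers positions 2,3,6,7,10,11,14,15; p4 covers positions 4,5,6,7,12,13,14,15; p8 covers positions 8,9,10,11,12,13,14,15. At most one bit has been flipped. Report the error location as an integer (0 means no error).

6

s1: b1⊕b3⊕b5⊕b7⊕b9⊕b11⊕b13⊕b15 = 1⊕1⊕1⊕0⊕0⊕0⊕0⊕1 = 0
s2: b2⊕b3⊕b6⊕b7⊕b10⊕b11⊕b14⊕b15 = 1⊕1⊕1⊕0⊕0⊕0⊕1⊕1 = 1
s4: b4⊕b5⊕b6⊕b7⊕b12⊕b13⊕b14⊕b15 = 0⊕1⊕1⊕0⊕1⊕0⊕1⊕1 = 1
s8: b8⊕b9⊕b10⊕b11⊕b12⊕b13⊕b14⊕b15 = 1⊕0⊕0⊕0⊕1⊕0⊕1⊕1 = 0
Syndrome (s8...s1) = 0110 → position 6.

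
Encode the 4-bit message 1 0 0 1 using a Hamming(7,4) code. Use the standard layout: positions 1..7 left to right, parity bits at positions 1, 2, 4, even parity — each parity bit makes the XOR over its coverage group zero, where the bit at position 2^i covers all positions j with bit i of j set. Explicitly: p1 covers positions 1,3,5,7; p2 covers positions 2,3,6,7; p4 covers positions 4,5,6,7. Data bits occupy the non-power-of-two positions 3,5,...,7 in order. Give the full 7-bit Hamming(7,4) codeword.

Place data bits at non-power-of-two positions: b3=1, b5=0, b6=0, b7=1.
p1 = XOR of data positions {3,5,7} = 1⊕0⊕1 = 0
p2 = XOR of data positions {3,6,7} = 1⊕0⊕1 = 0
p4 = XOR of data positions {5,6,7} = 0⊕0⊕1 = 1
Codeword b1..b7 = 0011001

0011001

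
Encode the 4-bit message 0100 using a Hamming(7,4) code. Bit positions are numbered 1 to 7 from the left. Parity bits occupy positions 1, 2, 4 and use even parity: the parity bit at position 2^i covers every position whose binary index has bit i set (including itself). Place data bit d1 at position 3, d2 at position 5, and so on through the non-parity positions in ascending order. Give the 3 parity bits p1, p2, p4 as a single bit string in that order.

101

Place data bits at non-power-of-two positions: b3=0, b5=1, b6=0, b7=0.
p1 = XOR of data positions {3,5,7} = 0⊕1⊕0 = 1
p2 = XOR of data positions {3,6,7} = 0⊕0⊕0 = 0
p4 = XOR of data positions {5,6,7} = 1⊕0⊕0 = 1
Parity bits p1,p2,p4 = 101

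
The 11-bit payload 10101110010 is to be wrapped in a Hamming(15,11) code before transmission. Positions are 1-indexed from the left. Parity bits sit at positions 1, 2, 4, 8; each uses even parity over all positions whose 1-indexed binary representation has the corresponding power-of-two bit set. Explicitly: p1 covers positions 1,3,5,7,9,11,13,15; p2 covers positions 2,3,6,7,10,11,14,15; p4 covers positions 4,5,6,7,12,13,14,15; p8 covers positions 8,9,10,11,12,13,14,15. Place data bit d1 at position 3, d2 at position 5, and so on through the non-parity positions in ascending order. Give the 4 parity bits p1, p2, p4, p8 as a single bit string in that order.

1100

Place data bits at non-power-of-two positions: b3=1, b5=0, b6=1, b7=0, b9=1, b10=1, b11=1, b12=0, b13=0, b14=1, b15=0.
p1 = XOR of data positions {3,5,7,9,11,13,15} = 1⊕0⊕0⊕1⊕1⊕0⊕0 = 1
p2 = XOR of data positions {3,6,7,10,11,14,15} = 1⊕1⊕0⊕1⊕1⊕1⊕0 = 1
p4 = XOR of data positions {5,6,7,12,13,14,15} = 0⊕1⊕0⊕0⊕0⊕1⊕0 = 0
p8 = XOR of data positions {9,10,11,12,13,14,15} = 1⊕1⊕1⊕0⊕0⊕1⊕0 = 0
Parity bits p1,p2,p4,p8 = 1100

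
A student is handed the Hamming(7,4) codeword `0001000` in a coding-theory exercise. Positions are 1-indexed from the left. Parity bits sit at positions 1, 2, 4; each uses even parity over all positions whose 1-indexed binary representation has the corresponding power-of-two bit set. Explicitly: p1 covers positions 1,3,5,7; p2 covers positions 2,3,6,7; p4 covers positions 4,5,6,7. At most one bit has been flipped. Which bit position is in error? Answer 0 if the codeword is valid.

4

s1: b1⊕b3⊕b5⊕b7 = 0⊕0⊕0⊕0 = 0
s2: b2⊕b3⊕b6⊕b7 = 0⊕0⊕0⊕0 = 0
s4: b4⊕b5⊕b6⊕b7 = 1⊕0⊕0⊕0 = 1
Syndrome (s4...s1) = 100 → position 4.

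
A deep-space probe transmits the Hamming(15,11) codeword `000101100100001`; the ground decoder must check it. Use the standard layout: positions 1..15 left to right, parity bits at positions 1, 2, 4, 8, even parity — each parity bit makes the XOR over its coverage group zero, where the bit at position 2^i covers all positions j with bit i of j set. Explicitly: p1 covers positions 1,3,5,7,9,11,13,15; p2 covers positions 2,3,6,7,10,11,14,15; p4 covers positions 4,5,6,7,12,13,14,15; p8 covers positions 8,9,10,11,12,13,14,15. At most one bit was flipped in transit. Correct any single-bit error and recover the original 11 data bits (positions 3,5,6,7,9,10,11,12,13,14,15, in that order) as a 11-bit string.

00110100001

s1: b1⊕b3⊕b5⊕b7⊕b9⊕b11⊕b13⊕b15 = 0⊕0⊕0⊕1⊕0⊕0⊕0⊕1 = 0
s2: b2⊕b3⊕b6⊕b7⊕b10⊕b11⊕b14⊕b15 = 0⊕0⊕1⊕1⊕1⊕0⊕0⊕1 = 0
s4: b4⊕b5⊕b6⊕b7⊕b12⊕b13⊕b14⊕b15 = 1⊕0⊕1⊕1⊕0⊕0⊕0⊕1 = 0
s8: b8⊕b9⊕b10⊕b11⊕b12⊕b13⊕b14⊕b15 = 0⊕0⊕1⊕0⊕0⊕0⊕0⊕1 = 0
Syndrome (s8...s1) = 0000 → position 0 (no error).
No correction needed.
Data bits at positions 3,5,6,7,9,10,11,12,13,14,15: 00110100001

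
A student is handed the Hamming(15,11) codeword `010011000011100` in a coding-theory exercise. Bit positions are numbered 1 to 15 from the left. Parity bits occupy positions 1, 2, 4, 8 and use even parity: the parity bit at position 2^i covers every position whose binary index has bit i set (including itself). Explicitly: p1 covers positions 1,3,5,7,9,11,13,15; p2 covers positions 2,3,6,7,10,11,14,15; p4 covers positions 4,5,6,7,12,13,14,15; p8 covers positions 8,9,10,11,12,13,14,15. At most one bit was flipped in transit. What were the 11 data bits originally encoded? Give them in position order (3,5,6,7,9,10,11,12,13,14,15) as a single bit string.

s1: b1⊕b3⊕b5⊕b7⊕b9⊕b11⊕b13⊕b15 = 0⊕0⊕1⊕0⊕0⊕1⊕1⊕0 = 1
s2: b2⊕b3⊕b6⊕b7⊕b10⊕b11⊕b14⊕b15 = 1⊕0⊕1⊕0⊕0⊕1⊕0⊕0 = 1
s4: b4⊕b5⊕b6⊕b7⊕b12⊕b13⊕b14⊕b15 = 0⊕1⊕1⊕0⊕1⊕1⊕0⊕0 = 0
s8: b8⊕b9⊕b10⊕b11⊕b12⊕b13⊕b14⊕b15 = 0⊕0⊕0⊕1⊕1⊕1⊕0⊕0 = 1
Syndrome (s8...s1) = 1011 → position 11.
Flip bit 11: corrected codeword = 010011000001100
Data bits at positions 3,5,6,7,9,10,11,12,13,14,15: 01100001100

01100001100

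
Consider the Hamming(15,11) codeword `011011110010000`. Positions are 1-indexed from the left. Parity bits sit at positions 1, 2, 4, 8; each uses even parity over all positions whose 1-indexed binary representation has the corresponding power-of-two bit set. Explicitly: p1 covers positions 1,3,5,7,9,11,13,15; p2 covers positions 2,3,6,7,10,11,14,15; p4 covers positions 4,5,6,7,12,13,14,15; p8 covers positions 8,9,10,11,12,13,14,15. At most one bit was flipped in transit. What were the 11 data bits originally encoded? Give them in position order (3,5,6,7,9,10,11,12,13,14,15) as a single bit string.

11010010000

s1: b1⊕b3⊕b5⊕b7⊕b9⊕b11⊕b13⊕b15 = 0⊕1⊕1⊕1⊕0⊕1⊕0⊕0 = 0
s2: b2⊕b3⊕b6⊕b7⊕b10⊕b11⊕b14⊕b15 = 1⊕1⊕1⊕1⊕0⊕1⊕0⊕0 = 1
s4: b4⊕b5⊕b6⊕b7⊕b12⊕b13⊕b14⊕b15 = 0⊕1⊕1⊕1⊕0⊕0⊕0⊕0 = 1
s8: b8⊕b9⊕b10⊕b11⊕b12⊕b13⊕b14⊕b15 = 1⊕0⊕0⊕1⊕0⊕0⊕0⊕0 = 0
Syndrome (s8...s1) = 0110 → position 6.
Flip bit 6: corrected codeword = 011010110010000
Data bits at positions 3,5,6,7,9,10,11,12,13,14,15: 11010010000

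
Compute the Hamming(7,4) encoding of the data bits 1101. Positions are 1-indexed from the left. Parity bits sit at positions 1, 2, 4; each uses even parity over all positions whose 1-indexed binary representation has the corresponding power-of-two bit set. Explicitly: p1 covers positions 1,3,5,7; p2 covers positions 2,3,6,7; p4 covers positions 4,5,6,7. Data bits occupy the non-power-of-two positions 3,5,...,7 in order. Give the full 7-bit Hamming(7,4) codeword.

1010101

Place data bits at non-power-of-two positions: b3=1, b5=1, b6=0, b7=1.
p1 = XOR of data positions {3,5,7} = 1⊕1⊕1 = 1
p2 = XOR of data positions {3,6,7} = 1⊕0⊕1 = 0
p4 = XOR of data positions {5,6,7} = 1⊕0⊕1 = 0
Codeword b1..b7 = 1010101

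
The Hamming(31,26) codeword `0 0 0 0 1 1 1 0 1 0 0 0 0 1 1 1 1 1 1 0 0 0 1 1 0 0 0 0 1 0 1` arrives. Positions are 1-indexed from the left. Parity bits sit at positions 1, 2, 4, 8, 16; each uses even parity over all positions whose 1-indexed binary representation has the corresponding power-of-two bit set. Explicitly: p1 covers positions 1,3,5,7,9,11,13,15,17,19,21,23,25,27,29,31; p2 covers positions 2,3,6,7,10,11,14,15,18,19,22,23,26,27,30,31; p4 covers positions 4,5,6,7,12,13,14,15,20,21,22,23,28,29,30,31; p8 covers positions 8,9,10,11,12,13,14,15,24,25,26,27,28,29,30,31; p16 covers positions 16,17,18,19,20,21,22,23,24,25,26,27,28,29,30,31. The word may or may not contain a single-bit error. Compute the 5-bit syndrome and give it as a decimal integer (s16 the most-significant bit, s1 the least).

s1: b1⊕b3⊕b5⊕b7⊕b9⊕b11⊕b13⊕b15⊕b17⊕b19⊕b21⊕b23⊕b25⊕b27⊕b29⊕b31 = 0⊕0⊕1⊕1⊕1⊕0⊕0⊕1⊕1⊕1⊕0⊕1⊕0⊕0⊕1⊕1 = 1
s2: b2⊕b3⊕b6⊕b7⊕b10⊕b11⊕b14⊕b15⊕b18⊕b19⊕b22⊕b23⊕b26⊕b27⊕b30⊕b31 = 0⊕0⊕1⊕1⊕0⊕0⊕1⊕1⊕1⊕1⊕0⊕1⊕0⊕0⊕0⊕1 = 0
s4: b4⊕b5⊕b6⊕b7⊕b12⊕b13⊕b14⊕b15⊕b20⊕b21⊕b22⊕b23⊕b28⊕b29⊕b30⊕b31 = 0⊕1⊕1⊕1⊕0⊕0⊕1⊕1⊕0⊕0⊕0⊕1⊕0⊕1⊕0⊕1 = 0
s8: b8⊕b9⊕b10⊕b11⊕b12⊕b13⊕b14⊕b15⊕b24⊕b25⊕b26⊕b27⊕b28⊕b29⊕b30⊕b31 = 0⊕1⊕0⊕0⊕0⊕0⊕1⊕1⊕1⊕0⊕0⊕0⊕0⊕1⊕0⊕1 = 0
s16: b16⊕b17⊕b18⊕b19⊕b20⊕b21⊕b22⊕b23⊕b24⊕b25⊕b26⊕b27⊕b28⊕b29⊕b30⊕b31 = 1⊕1⊕1⊕1⊕0⊕0⊕0⊕1⊕1⊕0⊕0⊕0⊕0⊕1⊕0⊕1 = 0
Syndrome (s16...s1) = 00001 → position 1.

1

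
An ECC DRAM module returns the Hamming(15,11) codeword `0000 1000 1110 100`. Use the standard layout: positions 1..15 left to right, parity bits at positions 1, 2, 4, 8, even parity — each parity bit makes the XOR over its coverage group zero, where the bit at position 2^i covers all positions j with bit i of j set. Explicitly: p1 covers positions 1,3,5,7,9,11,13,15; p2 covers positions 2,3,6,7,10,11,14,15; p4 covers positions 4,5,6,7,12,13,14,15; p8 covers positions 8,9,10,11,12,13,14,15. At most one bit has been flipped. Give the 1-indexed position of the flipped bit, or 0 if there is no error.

0

s1: b1⊕b3⊕b5⊕b7⊕b9⊕b11⊕b13⊕b15 = 0⊕0⊕1⊕0⊕1⊕1⊕1⊕0 = 0
s2: b2⊕b3⊕b6⊕b7⊕b10⊕b11⊕b14⊕b15 = 0⊕0⊕0⊕0⊕1⊕1⊕0⊕0 = 0
s4: b4⊕b5⊕b6⊕b7⊕b12⊕b13⊕b14⊕b15 = 0⊕1⊕0⊕0⊕0⊕1⊕0⊕0 = 0
s8: b8⊕b9⊕b10⊕b11⊕b12⊕b13⊕b14⊕b15 = 0⊕1⊕1⊕1⊕0⊕1⊕0⊕0 = 0
Syndrome (s8...s1) = 0000 → position 0 (no error).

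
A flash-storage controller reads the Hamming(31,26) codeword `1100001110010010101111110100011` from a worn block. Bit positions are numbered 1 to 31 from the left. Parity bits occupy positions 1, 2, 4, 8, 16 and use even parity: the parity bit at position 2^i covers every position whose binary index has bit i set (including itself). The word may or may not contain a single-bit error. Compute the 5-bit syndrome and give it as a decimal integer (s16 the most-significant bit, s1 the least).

7

s1: b1⊕b3⊕b5⊕b7⊕b9⊕b11⊕b13⊕b15⊕b17⊕b19⊕b21⊕b23⊕b25⊕b27⊕b29⊕b31 = 1⊕0⊕0⊕1⊕1⊕0⊕0⊕1⊕1⊕1⊕1⊕1⊕0⊕0⊕0⊕1 = 1
s2: b2⊕b3⊕b6⊕b7⊕b10⊕b11⊕b14⊕b15⊕b18⊕b19⊕b22⊕b23⊕b26⊕b27⊕b30⊕b31 = 1⊕0⊕0⊕1⊕0⊕0⊕0⊕1⊕0⊕1⊕1⊕1⊕1⊕0⊕1⊕1 = 1
s4: b4⊕b5⊕b6⊕b7⊕b12⊕b13⊕b14⊕b15⊕b20⊕b21⊕b22⊕b23⊕b28⊕b29⊕b30⊕b31 = 0⊕0⊕0⊕1⊕1⊕0⊕0⊕1⊕1⊕1⊕1⊕1⊕0⊕0⊕1⊕1 = 1
s8: b8⊕b9⊕b10⊕b11⊕b12⊕b13⊕b14⊕b15⊕b24⊕b25⊕b26⊕b27⊕b28⊕b29⊕b30⊕b31 = 1⊕1⊕0⊕0⊕1⊕0⊕0⊕1⊕1⊕0⊕1⊕0⊕0⊕0⊕1⊕1 = 0
s16: b16⊕b17⊕b18⊕b19⊕b20⊕b21⊕b22⊕b23⊕b24⊕b25⊕b26⊕b27⊕b28⊕b29⊕b30⊕b31 = 0⊕1⊕0⊕1⊕1⊕1⊕1⊕1⊕1⊕0⊕1⊕0⊕0⊕0⊕1⊕1 = 0
Syndrome (s16...s1) = 00111 → position 7.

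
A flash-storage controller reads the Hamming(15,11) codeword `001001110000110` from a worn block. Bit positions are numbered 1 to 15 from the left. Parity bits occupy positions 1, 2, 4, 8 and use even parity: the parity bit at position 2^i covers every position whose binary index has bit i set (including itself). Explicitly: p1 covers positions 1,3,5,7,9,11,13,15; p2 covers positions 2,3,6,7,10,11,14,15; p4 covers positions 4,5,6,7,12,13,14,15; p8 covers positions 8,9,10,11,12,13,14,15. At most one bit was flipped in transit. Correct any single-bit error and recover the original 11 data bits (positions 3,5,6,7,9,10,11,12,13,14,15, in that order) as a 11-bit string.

s1: b1⊕b3⊕b5⊕b7⊕b9⊕b11⊕b13⊕b15 = 0⊕1⊕0⊕1⊕0⊕0⊕1⊕0 = 1
s2: b2⊕b3⊕b6⊕b7⊕b10⊕b11⊕b14⊕b15 = 0⊕1⊕1⊕1⊕0⊕0⊕1⊕0 = 0
s4: b4⊕b5⊕b6⊕b7⊕b12⊕b13⊕b14⊕b15 = 0⊕0⊕1⊕1⊕0⊕1⊕1⊕0 = 0
s8: b8⊕b9⊕b10⊕b11⊕b12⊕b13⊕b14⊕b15 = 1⊕0⊕0⊕0⊕0⊕1⊕1⊕0 = 1
Syndrome (s8...s1) = 1001 → position 9.
Flip bit 9: corrected codeword = 001001111000110
Data bits at positions 3,5,6,7,9,10,11,12,13,14,15: 10111000110

10111000110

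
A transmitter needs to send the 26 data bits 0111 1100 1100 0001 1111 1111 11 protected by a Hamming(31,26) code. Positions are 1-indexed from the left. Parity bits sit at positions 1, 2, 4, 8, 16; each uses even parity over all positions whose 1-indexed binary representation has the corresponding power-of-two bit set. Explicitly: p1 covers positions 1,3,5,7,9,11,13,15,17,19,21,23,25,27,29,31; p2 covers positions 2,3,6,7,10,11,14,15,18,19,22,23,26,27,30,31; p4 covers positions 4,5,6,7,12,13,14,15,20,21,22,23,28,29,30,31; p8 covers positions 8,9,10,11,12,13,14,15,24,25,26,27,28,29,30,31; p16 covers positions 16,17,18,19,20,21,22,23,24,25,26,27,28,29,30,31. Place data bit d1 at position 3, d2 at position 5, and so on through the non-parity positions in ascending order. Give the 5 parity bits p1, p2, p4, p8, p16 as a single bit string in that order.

Place data bits at non-power-of-two positions: b3=0, b5=1, b6=1, b7=1, b9=1, b10=1, b11=0, b12=0, b13=1, b14=1, b15=0, b17=0, b18=0, b19=0, b20=0, b21=1, b22=1, b23=1, b24=1, b25=1, b26=1, b27=1, b28=1, b29=1, b30=1, b31=1.
p1 = XOR of data positions {3,5,7,9,11,13,15,17,19,21,23,25,27,29,31} = 0⊕1⊕1⊕1⊕0⊕1⊕0⊕0⊕0⊕1⊕1⊕1⊕1⊕1⊕1 = 0
p2 = XOR of data positions {3,6,7,10,11,14,15,18,19,22,23,26,27,30,31} = 0⊕1⊕1⊕1⊕0⊕1⊕0⊕0⊕0⊕1⊕1⊕1⊕1⊕1⊕1 = 0
p4 = XOR of data positions {5,6,7,12,13,14,15,20,21,22,23,28,29,30,31} = 1⊕1⊕1⊕0⊕1⊕1⊕0⊕0⊕1⊕1⊕1⊕1⊕1⊕1⊕1 = 0
p8 = XOR of data positions {9,10,11,12,13,14,15,24,25,26,27,28,29,30,31} = 1⊕1⊕0⊕0⊕1⊕1⊕0⊕1⊕1⊕1⊕1⊕1⊕1⊕1⊕1 = 0
p16 = XOR of data positions {17,18,19,20,21,22,23,24,25,26,27,28,29,30,31} = 0⊕0⊕0⊕0⊕1⊕1⊕1⊕1⊕1⊕1⊕1⊕1⊕1⊕1⊕1 = 1
Parity bits p1,p2,p4,p8,p16 = 00001

00001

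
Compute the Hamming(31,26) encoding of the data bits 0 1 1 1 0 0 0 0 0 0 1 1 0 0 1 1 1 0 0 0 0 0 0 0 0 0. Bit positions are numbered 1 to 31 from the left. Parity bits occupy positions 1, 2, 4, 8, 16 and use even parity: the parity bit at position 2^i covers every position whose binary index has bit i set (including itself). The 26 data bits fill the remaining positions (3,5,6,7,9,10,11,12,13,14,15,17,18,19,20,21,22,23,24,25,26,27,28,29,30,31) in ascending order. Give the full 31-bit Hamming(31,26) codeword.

Place data bits at non-power-of-two positions: b3=0, b5=1, b6=1, b7=1, b9=0, b10=0, b11=0, b12=0, b13=0, b14=0, b15=1, b17=1, b18=0, b19=0, b20=1, b21=1, b22=1, b23=0, b24=0, b25=0, b26=0, b27=0, b28=0, b29=0, b30=0, b31=0.
p1 = XOR of data positions {3,5,7,9,11,13,15,17,19,21,23,25,27,29,31} = 0⊕1⊕1⊕0⊕0⊕0⊕1⊕1⊕0⊕1⊕0⊕0⊕0⊕0⊕0 = 1
p2 = XOR of data positions {3,6,7,10,11,14,15,18,19,22,23,26,27,30,31} = 0⊕1⊕1⊕0⊕0⊕0⊕1⊕0⊕0⊕1⊕0⊕0⊕0⊕0⊕0 = 0
p4 = XOR of data positions {5,6,7,12,13,14,15,20,21,22,23,28,29,30,31} = 1⊕1⊕1⊕0⊕0⊕0⊕1⊕1⊕1⊕1⊕0⊕0⊕0⊕0⊕0 = 1
p8 = XOR of data positions {9,10,11,12,13,14,15,24,25,26,27,28,29,30,31} = 0⊕0⊕0⊕0⊕0⊕0⊕1⊕0⊕0⊕0⊕0⊕0⊕0⊕0⊕0 = 1
p16 = XOR of data positions {17,18,19,20,21,22,23,24,25,26,27,28,29,30,31} = 1⊕0⊕0⊕1⊕1⊕1⊕0⊕0⊕0⊕0⊕0⊕0⊕0⊕0⊕0 = 0
Codeword b1..b31 = 1001111100000010100111000000000

1001111100000010100111000000000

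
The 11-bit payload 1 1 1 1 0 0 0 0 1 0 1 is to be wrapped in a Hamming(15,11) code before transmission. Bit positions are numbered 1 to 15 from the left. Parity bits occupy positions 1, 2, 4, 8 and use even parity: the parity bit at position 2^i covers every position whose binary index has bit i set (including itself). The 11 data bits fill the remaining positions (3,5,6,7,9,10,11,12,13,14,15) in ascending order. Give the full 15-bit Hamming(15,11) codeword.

101111100000101

Place data bits at non-power-of-two positions: b3=1, b5=1, b6=1, b7=1, b9=0, b10=0, b11=0, b12=0, b13=1, b14=0, b15=1.
p1 = XOR of data positions {3,5,7,9,11,13,15} = 1⊕1⊕1⊕0⊕0⊕1⊕1 = 1
p2 = XOR of data positions {3,6,7,10,11,14,15} = 1⊕1⊕1⊕0⊕0⊕0⊕1 = 0
p4 = XOR of data positions {5,6,7,12,13,14,15} = 1⊕1⊕1⊕0⊕1⊕0⊕1 = 1
p8 = XOR of data positions {9,10,11,12,13,14,15} = 0⊕0⊕0⊕0⊕1⊕0⊕1 = 0
Codeword b1..b15 = 101111100000101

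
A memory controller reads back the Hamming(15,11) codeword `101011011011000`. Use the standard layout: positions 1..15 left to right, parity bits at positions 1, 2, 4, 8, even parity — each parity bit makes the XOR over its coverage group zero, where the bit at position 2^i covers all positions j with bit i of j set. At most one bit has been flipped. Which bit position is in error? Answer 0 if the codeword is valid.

s1: b1⊕b3⊕b5⊕b7⊕b9⊕b11⊕b13⊕b15 = 1⊕1⊕1⊕0⊕1⊕1⊕0⊕0 = 1
s2: b2⊕b3⊕b6⊕b7⊕b10⊕b11⊕b14⊕b15 = 0⊕1⊕1⊕0⊕0⊕1⊕0⊕0 = 1
s4: b4⊕b5⊕b6⊕b7⊕b12⊕b13⊕b14⊕b15 = 0⊕1⊕1⊕0⊕1⊕0⊕0⊕0 = 1
s8: b8⊕b9⊕b10⊕b11⊕b12⊕b13⊕b14⊕b15 = 1⊕1⊕0⊕1⊕1⊕0⊕0⊕0 = 0
Syndrome (s8...s1) = 0111 → position 7.

7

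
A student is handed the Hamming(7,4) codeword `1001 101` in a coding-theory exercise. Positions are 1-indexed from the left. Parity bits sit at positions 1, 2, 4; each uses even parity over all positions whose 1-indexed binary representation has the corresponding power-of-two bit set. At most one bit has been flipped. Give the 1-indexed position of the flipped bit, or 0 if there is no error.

7

s1: b1⊕b3⊕b5⊕b7 = 1⊕0⊕1⊕1 = 1
s2: b2⊕b3⊕b6⊕b7 = 0⊕0⊕0⊕1 = 1
s4: b4⊕b5⊕b6⊕b7 = 1⊕1⊕0⊕1 = 1
Syndrome (s4...s1) = 111 → position 7.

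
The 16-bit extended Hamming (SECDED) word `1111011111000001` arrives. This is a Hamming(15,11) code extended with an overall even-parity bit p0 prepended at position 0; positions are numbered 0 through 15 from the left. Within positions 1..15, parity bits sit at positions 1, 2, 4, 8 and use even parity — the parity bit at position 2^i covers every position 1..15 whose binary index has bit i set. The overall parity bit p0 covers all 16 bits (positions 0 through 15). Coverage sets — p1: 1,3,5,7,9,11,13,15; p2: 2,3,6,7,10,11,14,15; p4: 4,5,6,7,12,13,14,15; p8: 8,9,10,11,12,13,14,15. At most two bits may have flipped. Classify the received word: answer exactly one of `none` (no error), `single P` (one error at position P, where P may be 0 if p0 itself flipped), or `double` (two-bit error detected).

s1: b1⊕b3⊕b5⊕b7⊕b9⊕b11⊕b13⊕b15 = 1⊕1⊕1⊕1⊕1⊕0⊕0⊕1 = 0
s2: b2⊕b3⊕b6⊕b7⊕b10⊕b11⊕b14⊕b15 = 1⊕1⊕1⊕1⊕0⊕0⊕0⊕1 = 1
s4: b4⊕b5⊕b6⊕b7⊕b12⊕b13⊕b14⊕b15 = 0⊕1⊕1⊕1⊕0⊕0⊕0⊕1 = 0
s8: b8⊕b9⊕b10⊕b11⊕b12⊕b13⊕b14⊕b15 = 1⊕1⊕0⊕0⊕0⊕0⊕0⊕1 = 1
Syndrome (s8...s1) = 1010 → position 10.
Overall parity (XOR of all 16 bits, including p0): 1⊕1⊕1⊕1⊕0⊕1⊕1⊕1⊕1⊕1⊕0⊕0⊕0⊕0⊕0⊕1 = 0
Overall=0, syndrome position=10 → double-bit error detected (uncorrectable).

double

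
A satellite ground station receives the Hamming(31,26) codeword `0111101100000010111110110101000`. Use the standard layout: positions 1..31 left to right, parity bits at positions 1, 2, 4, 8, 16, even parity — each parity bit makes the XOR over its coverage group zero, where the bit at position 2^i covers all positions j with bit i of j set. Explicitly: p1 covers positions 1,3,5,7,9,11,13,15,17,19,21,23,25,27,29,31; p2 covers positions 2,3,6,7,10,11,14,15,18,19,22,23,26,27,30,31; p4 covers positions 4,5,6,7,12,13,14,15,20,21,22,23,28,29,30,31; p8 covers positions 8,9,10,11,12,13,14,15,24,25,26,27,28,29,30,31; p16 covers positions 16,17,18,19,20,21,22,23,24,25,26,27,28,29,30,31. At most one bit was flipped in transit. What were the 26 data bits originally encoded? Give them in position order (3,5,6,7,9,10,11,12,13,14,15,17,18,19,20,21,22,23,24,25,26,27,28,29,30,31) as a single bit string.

11010000001111110100101000

s1: b1⊕b3⊕b5⊕b7⊕b9⊕b11⊕b13⊕b15⊕b17⊕b19⊕b21⊕b23⊕b25⊕b27⊕b29⊕b31 = 0⊕1⊕1⊕1⊕0⊕0⊕0⊕1⊕1⊕1⊕1⊕1⊕0⊕0⊕0⊕0 = 0
s2: b2⊕b3⊕b6⊕b7⊕b10⊕b11⊕b14⊕b15⊕b18⊕b19⊕b22⊕b23⊕b26⊕b27⊕b30⊕b31 = 1⊕1⊕0⊕1⊕0⊕0⊕0⊕1⊕1⊕1⊕0⊕1⊕1⊕0⊕0⊕0 = 0
s4: b4⊕b5⊕b6⊕b7⊕b12⊕b13⊕b14⊕b15⊕b20⊕b21⊕b22⊕b23⊕b28⊕b29⊕b30⊕b31 = 1⊕1⊕0⊕1⊕0⊕0⊕0⊕1⊕1⊕1⊕0⊕1⊕1⊕0⊕0⊕0 = 0
s8: b8⊕b9⊕b10⊕b11⊕b12⊕b13⊕b14⊕b15⊕b24⊕b25⊕b26⊕b27⊕b28⊕b29⊕b30⊕b31 = 1⊕0⊕0⊕0⊕0⊕0⊕0⊕1⊕1⊕0⊕1⊕0⊕1⊕0⊕0⊕0 = 1
s16: b16⊕b17⊕b18⊕b19⊕b20⊕b21⊕b22⊕b23⊕b24⊕b25⊕b26⊕b27⊕b28⊕b29⊕b30⊕b31 = 0⊕1⊕1⊕1⊕1⊕1⊕0⊕1⊕1⊕0⊕1⊕0⊕1⊕0⊕0⊕0 = 1
Syndrome (s16...s1) = 11000 → position 24.
Flip bit 24: corrected codeword = 0111101100000010111110100101000
Data bits at positions 3,5,6,7,9,10,11,12,13,14,15,17,18,19,20,21,22,23,24,25,26,27,28,29,30,31: 11010000001111110100101000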